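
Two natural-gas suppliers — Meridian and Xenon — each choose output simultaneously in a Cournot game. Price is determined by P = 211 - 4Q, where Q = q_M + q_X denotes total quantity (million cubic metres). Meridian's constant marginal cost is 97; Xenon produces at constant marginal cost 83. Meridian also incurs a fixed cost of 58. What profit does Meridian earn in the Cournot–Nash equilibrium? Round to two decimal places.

219.78

Meridian's profit: π_M = (211 - 4Q)q_M - (97q_M). Setting ∂π_M/∂q_M = 0: 114 - 8q_M - 4(q_X) = 0.
Xenon's first-order condition: 128 - 8q_X - 4(q_M) = 0.
Best responses: q_M = (114 - 4q_X)/8, q_X = (128 - 4q_M)/8.
Solving the pair: q_M = 25/3, q_X = 71/6.
Price P = 211 - 4·(121/6) = 391/3.
Meridian's profit: (391/3 - 97)·(25/3) - 58 = 1978/9.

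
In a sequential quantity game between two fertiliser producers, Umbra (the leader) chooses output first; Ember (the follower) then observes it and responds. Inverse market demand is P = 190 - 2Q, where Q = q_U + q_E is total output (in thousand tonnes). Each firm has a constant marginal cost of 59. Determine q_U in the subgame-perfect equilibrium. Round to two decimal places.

Solve by backward induction. Given q_U, the follower Ember maximises π_E = (190 - 2q_U - 2q_E)q_E - 59q_E.
Setting the follower's marginal profit to zero, 131 - 2q_U - 4q_E = 0, i.e. q_E = (131 - 2q_U)/4.
Umbra substitutes q_E(q_U) into its own profit: π_U = q_U(190 - 2q_U - (131 - 2q_U)/2) - 59q_U = (249/2 - q_U)q_U - 59q_U.
The leader's first-order condition 131/2 - 2q_U = 0 yields q_U = 131/4.
Then q_E = (131 - 2·(131/4))/4 = 131/8.

32.75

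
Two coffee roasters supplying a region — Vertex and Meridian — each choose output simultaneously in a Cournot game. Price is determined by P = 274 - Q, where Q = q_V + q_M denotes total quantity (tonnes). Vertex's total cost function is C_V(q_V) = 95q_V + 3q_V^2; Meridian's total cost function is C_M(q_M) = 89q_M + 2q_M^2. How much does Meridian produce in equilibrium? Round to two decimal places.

Vertex's profit: π_V = (274 - Q)q_V - (95q_V + 3q_V²). Setting ∂π_V/∂q_V = 0: 179 - 8q_V - (q_M) = 0.
Meridian's profit: π_M = (274 - Q)q_M - (89q_M + 2q_M²). Setting ∂π_M/∂q_M = 0: 185 - 6q_M - (q_V) = 0.
Rearranging gives the reaction functions q_V = (179 - q_M)/8 and q_M = (185 - q_V)/6.
Substituting one into the other gives q_V = 889/47 and q_M = 1301/47.

27.68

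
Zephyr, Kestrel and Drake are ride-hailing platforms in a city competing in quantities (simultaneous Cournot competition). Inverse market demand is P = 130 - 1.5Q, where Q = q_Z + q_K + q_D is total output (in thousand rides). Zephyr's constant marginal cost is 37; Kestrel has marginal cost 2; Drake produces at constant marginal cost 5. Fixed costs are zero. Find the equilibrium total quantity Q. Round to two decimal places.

Zephyr's profit: π_Z = (130 - 1.5Q)q_Z - (37q_Z). Setting ∂π_Z/∂q_Z = 0: 93 - 3q_Z - (3/2)(q_K + q_D) = 0.
Kestrel's profit: π_K = (130 - 1.5Q)q_K - (2q_K). Setting ∂π_K/∂q_K = 0: 128 - 3q_K - (3/2)(q_Z + q_D) = 0.
Drake's profit: π_D = (130 - 1.5Q)q_D - (5q_D). Setting ∂π_D/∂q_D = 0: 125 - 3q_D - (3/2)(q_Z + q_K) = 0.
Adding the 3 first-order conditions: 346 − 6Q = 0, so Q = 173/3.
Back-substituting: q_Z = (93 − 173/2)/(3/2) = 13/3, q_K = (128 − 173/2)/(3/2) = 83/3, q_D = (125 − 173/2)/(3/2) = 77/3.
Total output Q = 13/3 + 83/3 + 77/3 = 173/3.

57.67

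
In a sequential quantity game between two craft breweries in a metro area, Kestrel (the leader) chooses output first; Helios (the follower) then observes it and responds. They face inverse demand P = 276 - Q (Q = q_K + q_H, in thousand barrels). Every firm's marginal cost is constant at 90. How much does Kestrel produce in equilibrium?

93

The follower Helios best-responds to any q_K: π_H = (276 - Q)q_H - 90q_H.
∂π_H/∂q_H = 186 - q_K - 2q_H = 0 gives the reaction function q_H = (186 - q_K)/2.
Kestrel substitutes q_H(q_K) into its own profit: π_K = q_K(276 - q_K - (186 - q_K)/2) - 90q_K = (183 - (1/2)q_K)q_K - 90q_K.
Leader FOC: 93 - q_K = 0, so q_K = 93.
Then q_H = (186 - 93)/2 = 93/2.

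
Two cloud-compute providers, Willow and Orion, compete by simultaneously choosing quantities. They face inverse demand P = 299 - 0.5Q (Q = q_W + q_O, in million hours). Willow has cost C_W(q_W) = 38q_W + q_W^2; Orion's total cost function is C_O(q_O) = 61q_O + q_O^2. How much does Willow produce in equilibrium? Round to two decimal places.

75.89

Willow's profit: π_W = (299 - 0.5Q)q_W - (38q_W + q_W²). Setting ∂π_W/∂q_W = 0: 261 - 3q_W - (1/2)(q_O) = 0.
Orion's first-order condition: 238 - 3q_O - (1/2)(q_W) = 0.
So q_W = (261 - (1/2)q_O)/3 and q_O = (238 - (1/2)q_W)/3.
Solving the pair: q_W = 75.8857, q_O = 66.6857.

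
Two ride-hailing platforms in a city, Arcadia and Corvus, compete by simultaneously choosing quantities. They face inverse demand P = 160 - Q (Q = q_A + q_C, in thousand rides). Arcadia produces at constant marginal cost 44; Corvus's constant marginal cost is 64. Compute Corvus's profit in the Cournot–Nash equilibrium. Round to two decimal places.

Arcadia's profit: π_A = (160 - Q)q_A - (44q_A). Setting ∂π_A/∂q_A = 0: 116 - 2q_A - (q_C) = 0.
Corvus's profit: π_C = (160 - Q)q_C - (64q_C). Setting ∂π_C/∂q_C = 0: 96 - 2q_C - (q_A) = 0.
So q_A = (116 - q_C)/2 and q_C = (96 - q_A)/2.
Substituting one into the other gives q_A = 136/3 and q_C = 76/3.
Price P = 160 - 212/3 = 268/3.
Corvus's profit: (268/3 - 64)·(76/3) = 641.7778.

641.78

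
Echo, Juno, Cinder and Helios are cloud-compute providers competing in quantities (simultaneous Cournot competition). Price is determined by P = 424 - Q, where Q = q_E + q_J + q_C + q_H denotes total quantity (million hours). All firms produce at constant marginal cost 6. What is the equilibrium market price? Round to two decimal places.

89.60

A representative firm's profit is π_i = q_i(424 - Q) - 6q_i.
First-order condition (treating rivals' output as given): 418 - 2q_i - Σ_{j≠i} q_j = 0.
By symmetry each firm produces the same amount; substituting Σ_{j≠i} q_j = 3q_i yields q_i = 418/5.
Total output Q = 1672/5, so price P = 424 - 1672/5 = 448/5.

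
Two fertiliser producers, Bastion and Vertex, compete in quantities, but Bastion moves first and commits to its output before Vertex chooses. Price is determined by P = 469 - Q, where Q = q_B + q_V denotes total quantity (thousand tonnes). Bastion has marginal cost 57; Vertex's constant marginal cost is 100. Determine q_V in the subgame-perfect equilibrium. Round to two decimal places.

70.75

The follower Vertex best-responds to any q_B: π_V = (469 - Q)q_V - 100q_V.
Follower FOC: 369 - q_B - 2q_V = 0, so q_V(q_B) = (369 - q_B)/2.
Bastion substitutes q_V(q_B) into its own profit: π_B = q_B(469 - q_B - (369 - q_B)/2) - 57q_B = (569/2 - (1/2)q_B)q_B - 57q_B.
The leader's first-order condition 455/2 - q_B = 0 yields q_B = 455/2.
Then q_V = (369 - 455/2)/2 = 283/4.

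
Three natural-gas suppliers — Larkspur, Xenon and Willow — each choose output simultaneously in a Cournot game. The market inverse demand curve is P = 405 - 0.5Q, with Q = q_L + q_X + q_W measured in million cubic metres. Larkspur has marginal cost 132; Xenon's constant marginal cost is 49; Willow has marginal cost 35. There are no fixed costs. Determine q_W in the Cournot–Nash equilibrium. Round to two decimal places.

Larkspur's profit: π_L = (405 - 0.5Q)q_L - (132q_L). Setting ∂π_L/∂q_L = 0: 273 - q_L - (1/2)(q_X + q_W) = 0.
Xenon's first-order condition: 356 - q_X - (1/2)(q_L + q_W) = 0.
Willow's profit: π_W = (405 - 0.5Q)q_W - (35q_W). Setting ∂π_W/∂q_W = 0: 370 - q_W - (1/2)(q_L + q_X) = 0.
Adding the 3 conditions: 999 − Q − Q = 0, i.e. Q = 999/2.
Back-substituting: q_L = (273 − 999/4)/(1/2) = 93/2, q_X = (356 − 999/4)/(1/2) = 425/2, q_W = (370 − 999/4)/(1/2) = 481/2.

240.50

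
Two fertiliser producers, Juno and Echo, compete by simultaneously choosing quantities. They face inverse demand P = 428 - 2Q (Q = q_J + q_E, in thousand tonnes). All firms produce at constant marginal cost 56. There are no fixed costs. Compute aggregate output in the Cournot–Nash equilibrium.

124

Each firm earns π_i = (428 - 2Q)q_i - 56q_i.
Setting ∂π_i/∂q_i = 0 with rivals' quantities fixed: 372 - 4q_i - 2q_j = 0.
With identical firms every q_j equals q_i, so q_j = q_i and 372 = 6q_i, giving q_i = 62.
Total output Q = 62 + 62 = 124.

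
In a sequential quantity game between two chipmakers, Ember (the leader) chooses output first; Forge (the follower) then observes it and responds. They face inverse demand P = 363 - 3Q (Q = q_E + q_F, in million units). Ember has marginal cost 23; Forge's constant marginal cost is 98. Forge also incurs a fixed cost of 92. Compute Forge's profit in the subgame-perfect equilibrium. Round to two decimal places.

The follower Forge best-responds to any q_E: π_F = (363 - 3Q)q_F - 98q_F.
Setting the follower's marginal profit to zero, 265 - 3q_E - 6q_F = 0, i.e. q_F = (265 - 3q_E)/6.
Ember substitutes q_F(q_E) into its own profit: π_E = q_E(363 - 3q_E - (265 - 3q_E)/2) - 23q_E = (461/2 - (3/2)q_E)q_E - 23q_E.
Leader FOC: 415/2 - 3q_E = 0, so q_E = 415/6.
Then q_F = (265 - 3·(415/6))/6 = 115/12.
Price P = 363 - 3·(315/4) = 507/4.
Forge's profit: (507/4 - 98)·(115/12) - 92 = 183.5208.

183.52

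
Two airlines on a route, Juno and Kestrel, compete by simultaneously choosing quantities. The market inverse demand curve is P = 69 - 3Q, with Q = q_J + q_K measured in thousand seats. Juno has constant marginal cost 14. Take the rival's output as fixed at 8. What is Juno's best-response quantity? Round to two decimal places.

With the rival's output fixed at 8, Juno's profit is π_J = (69 - 3·8 - 3q_J)q_J - (14q_J) = (45 - 3q_J)q_J - (14q_J).
∂π_J/∂q_J = 31 - 6q_J = 0, so q_J = 31/6.

5.17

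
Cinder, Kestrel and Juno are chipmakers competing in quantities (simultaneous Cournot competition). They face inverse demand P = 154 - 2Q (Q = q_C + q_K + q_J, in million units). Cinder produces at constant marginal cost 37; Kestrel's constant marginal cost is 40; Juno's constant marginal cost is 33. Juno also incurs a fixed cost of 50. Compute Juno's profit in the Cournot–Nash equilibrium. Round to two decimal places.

Cinder's profit: π_C = (154 - 2Q)q_C - (37q_C). Setting ∂π_C/∂q_C = 0: 117 - 4q_C - 2(q_K + q_J) = 0.
Kestrel's first-order condition: 114 - 4q_K - 2(q_C + q_J) = 0.
Juno's first-order condition: 121 - 4q_J - 2(q_C + q_K) = 0.
Adding the 3 conditions: 352 − 4Q − 4Q = 0, i.e. Q = 44.
Back-substituting: q_C = (117 − 88)/2 = 29/2, q_K = (114 − 88)/2 = 13, q_J = (121 − 88)/2 = 33/2.
Price P = 154 - 2·44 = 66.
Juno's profit: (66 - 33)·(33/2) - 50 = 989/2.

494.50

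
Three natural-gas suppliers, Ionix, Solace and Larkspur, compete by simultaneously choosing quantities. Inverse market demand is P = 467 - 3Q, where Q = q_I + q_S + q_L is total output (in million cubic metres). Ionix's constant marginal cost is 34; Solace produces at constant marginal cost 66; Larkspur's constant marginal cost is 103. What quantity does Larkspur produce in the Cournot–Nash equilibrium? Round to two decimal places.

21.50

Ionix's profit: π_I = (467 - 3Q)q_I - (34q_I). Setting ∂π_I/∂q_I = 0: 433 - 6q_I - 3(q_S + q_L) = 0.
Solace's profit: π_S = (467 - 3Q)q_S - (66q_S). Setting ∂π_S/∂q_S = 0: 401 - 6q_S - 3(q_I + q_L) = 0.
Larkspur's first-order condition: 364 - 6q_L - 3(q_I + q_S) = 0.
Adding the 3 conditions: 1198 − 6Q − 6Q = 0, i.e. Q = 599/6.
Back-substituting: q_I = (433 − 599/2)/3 = 89/2, q_S = (401 − 599/2)/3 = 203/6, q_L = (364 − 599/2)/3 = 43/2.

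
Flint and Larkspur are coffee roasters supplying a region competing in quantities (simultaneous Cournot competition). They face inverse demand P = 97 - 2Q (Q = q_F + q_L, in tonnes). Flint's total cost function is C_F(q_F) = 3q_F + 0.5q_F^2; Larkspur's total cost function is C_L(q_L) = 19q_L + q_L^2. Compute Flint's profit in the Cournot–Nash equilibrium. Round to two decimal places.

Flint's profit: π_F = (97 - 2Q)q_F - (3q_F + (1/2)q_F²). Setting ∂π_F/∂q_F = 0: 94 - 5q_F - 2(q_L) = 0.
Larkspur's first-order condition: 78 - 6q_L - 2(q_F) = 0.
So q_F = (94 - 2q_L)/5 and q_L = (78 - 2q_F)/6.
Substituting one into the other gives q_F = 204/13 and q_L = 101/13.
Price P = 97 - 2·(305/13) = 651/13.
Flint's profit: (651/13)·(204/13) - 3·(204/13) - (1/2)(204/13)² = 615.6213.

615.62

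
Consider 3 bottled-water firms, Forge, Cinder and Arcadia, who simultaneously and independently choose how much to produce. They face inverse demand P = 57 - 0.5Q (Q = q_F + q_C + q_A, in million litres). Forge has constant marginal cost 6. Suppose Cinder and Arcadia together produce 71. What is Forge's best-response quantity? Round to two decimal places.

With rivals' combined output fixed at 71, Forge's profit is π_F = (57 - (1/2)·71 - (1/2)q_F)q_F - (6q_F) = (43/2 - (1/2)q_F)q_F - (6q_F).
∂π_F/∂q_F = 31/2 - q_F = 0, so q_F = 31/2.

15.50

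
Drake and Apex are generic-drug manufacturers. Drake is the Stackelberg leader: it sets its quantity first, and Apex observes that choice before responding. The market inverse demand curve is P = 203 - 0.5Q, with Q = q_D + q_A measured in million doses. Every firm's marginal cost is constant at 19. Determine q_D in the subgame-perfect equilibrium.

184

Solve by backward induction. Given q_D, the follower Apex maximises π_A = (203 - (1/2)q_D - (1/2)q_A)q_A - 19q_A.
∂π_A/∂q_A = 184 - (1/2)q_D - q_A = 0 gives the reaction function q_A = (184 - (1/2)q_D).
Drake substitutes q_A(q_D) into its own profit: π_D = q_D(203 - (1/2)q_D - (184 - (1/2)q_D)/2) - 19q_D = (111 - (1/4)q_D)q_D - 19q_D.
The leader's first-order condition 92 - (1/2)q_D = 0 yields q_D = 184.
Then q_A = (184 - (1/2)·184) = 92.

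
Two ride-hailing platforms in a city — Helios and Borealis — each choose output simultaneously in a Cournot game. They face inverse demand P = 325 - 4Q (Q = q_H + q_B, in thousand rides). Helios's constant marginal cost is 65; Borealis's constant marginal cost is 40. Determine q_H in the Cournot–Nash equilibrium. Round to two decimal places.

Helios's profit: π_H = (325 - 4Q)q_H - (65q_H). Setting ∂π_H/∂q_H = 0: 260 - 8q_H - 4(q_B) = 0.
Borealis's profit: π_B = (325 - 4Q)q_B - (40q_B). Setting ∂π_B/∂q_B = 0: 285 - 8q_B - 4(q_H) = 0.
So q_H = (260 - 4q_B)/8 and q_B = (285 - 4q_H)/8.
Solving the pair: q_H = 235/12, q_B = 155/6.

19.58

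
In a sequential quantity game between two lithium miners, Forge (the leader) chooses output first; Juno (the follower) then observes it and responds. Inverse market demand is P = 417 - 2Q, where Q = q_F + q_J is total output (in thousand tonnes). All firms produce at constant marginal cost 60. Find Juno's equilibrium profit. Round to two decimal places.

Solve by backward induction. Given q_F, the follower Juno maximises π_J = (417 - 2q_F - 2q_J)q_J - 60q_J.
∂π_J/∂q_J = 357 - 2q_F - 4q_J = 0 gives the reaction function q_J = (357 - 2q_F)/4.
Forge substitutes q_J(q_F) into its own profit: π_F = q_F(417 - 2q_F - (357 - 2q_F)/2) - 60q_F = (477/2 - q_F)q_F - 60q_F.
Leader FOC: 357/2 - 2q_F = 0, so q_F = 357/4.
Then q_J = (357 - 2·(357/4))/4 = 357/8.
Price P = 417 - 2·(1071/8) = 597/4.
Juno's profit: (597/4 - 60)·(357/8) = 3982.7813.

3982.78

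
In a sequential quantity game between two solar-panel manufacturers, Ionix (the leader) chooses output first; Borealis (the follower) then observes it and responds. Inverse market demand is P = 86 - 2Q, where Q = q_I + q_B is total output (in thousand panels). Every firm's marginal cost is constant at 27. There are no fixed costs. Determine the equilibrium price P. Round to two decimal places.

41.75

Solve by backward induction. Given q_I, the follower Borealis maximises π_B = (86 - 2q_I - 2q_B)q_B - 27q_B.
Setting the follower's marginal profit to zero, 59 - 2q_I - 4q_B = 0, i.e. q_B = (59 - 2q_I)/4.
The leader anticipates this reaction. Substituting into P = 86 - 2Q gives P = 113/2 - q_I, so π_I = (113/2 - q_I)q_I - 27q_I.
Maximising: ∂π_I/∂q_I = 59/2 - 2q_I = 0, giving q_I = 59/4.
Then q_B = (59 - 2·(59/4))/4 = 59/8.
Total output Q = 177/8, so price P = 86 - 2·(177/8) = 167/4.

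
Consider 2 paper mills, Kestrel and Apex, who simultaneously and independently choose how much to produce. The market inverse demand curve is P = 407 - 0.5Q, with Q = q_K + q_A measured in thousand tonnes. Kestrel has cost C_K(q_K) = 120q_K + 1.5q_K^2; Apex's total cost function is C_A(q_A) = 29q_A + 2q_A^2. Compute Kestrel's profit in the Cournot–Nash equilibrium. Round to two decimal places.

Kestrel's profit: π_K = (407 - 0.5Q)q_K - (120q_K + (3/2)q_K²). Setting ∂π_K/∂q_K = 0: 287 - 4q_K - (1/2)(q_A) = 0.
Apex's first-order condition: 378 - 5q_A - (1/2)(q_K) = 0.
Best responses: q_K = (287 - (1/2)q_A)/4, q_A = (378 - (1/2)q_K)/5.
Substituting one into the other gives q_K = 63.0886 and q_A = 69.2911.
Price P = 407 - (1/2)·132.3797 = 340.8101.
Kestrel's profit: 340.8101·63.0886 - 120·63.0886 - (3/2)·63.0886² = 7960.3448.

7960.34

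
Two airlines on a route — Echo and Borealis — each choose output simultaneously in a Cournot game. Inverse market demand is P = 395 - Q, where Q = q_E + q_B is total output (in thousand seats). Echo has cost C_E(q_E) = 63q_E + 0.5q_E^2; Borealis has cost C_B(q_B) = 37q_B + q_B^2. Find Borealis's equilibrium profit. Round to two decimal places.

Echo's profit: π_E = (395 - Q)q_E - (63q_E + (1/2)q_E²). Setting ∂π_E/∂q_E = 0: 332 - 3q_E - (q_B) = 0.
Borealis's profit: π_B = (395 - Q)q_B - (37q_B + q_B²). Setting ∂π_B/∂q_B = 0: 358 - 4q_B - (q_E) = 0.
So q_E = (332 - q_B)/3 and q_B = (358 - q_E)/4.
Solving the pair: q_E = 970/11, q_B = 742/11.
Price P = 395 - 1712/11 = 239.3636.
Borealis's profit: 239.3636·(742/11) - 37·(742/11) - (742/11)² = 9100.2314.

9100.23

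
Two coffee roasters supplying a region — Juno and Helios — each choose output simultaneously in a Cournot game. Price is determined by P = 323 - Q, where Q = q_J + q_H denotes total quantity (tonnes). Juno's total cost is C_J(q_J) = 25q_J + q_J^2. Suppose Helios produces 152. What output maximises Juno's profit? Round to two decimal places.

36.50

With the rival's output fixed at 152, Juno's profit is π_J = (323 - 152 - q_J)q_J - (25q_J + q_J²) = (171 - q_J)q_J - (25q_J + q_J²).
∂π_J/∂q_J = 146 - 4q_J = 0, so q_J = 73/2.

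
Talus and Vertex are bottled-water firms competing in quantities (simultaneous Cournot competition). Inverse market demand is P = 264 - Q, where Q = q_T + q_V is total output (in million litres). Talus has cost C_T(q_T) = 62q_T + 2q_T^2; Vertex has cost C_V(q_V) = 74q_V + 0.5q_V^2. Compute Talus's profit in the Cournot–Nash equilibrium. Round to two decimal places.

1796.43

Talus's profit: π_T = (264 - Q)q_T - (62q_T + 2q_T²). Setting ∂π_T/∂q_T = 0: 202 - 6q_T - (q_V) = 0.
Vertex's first-order condition: 190 - 3q_V - (q_T) = 0.
Rearranging gives the reaction functions q_T = (202 - q_V)/6 and q_V = (190 - q_T)/3.
Substituting one into the other gives q_T = 416/17 and q_V = 938/17.
Price P = 264 - 1354/17 = 184.3529.
Talus's profit: 184.3529·(416/17) - 62·(416/17) - 2(416/17)² = 1796.4291.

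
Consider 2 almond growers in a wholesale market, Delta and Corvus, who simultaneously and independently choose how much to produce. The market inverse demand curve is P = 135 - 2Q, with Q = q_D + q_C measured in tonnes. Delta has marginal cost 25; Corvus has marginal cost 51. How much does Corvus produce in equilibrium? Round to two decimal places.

9.67

Delta's profit: π_D = (135 - 2Q)q_D - (25q_D). Setting ∂π_D/∂q_D = 0: 110 - 4q_D - 2(q_C) = 0.
Corvus's first-order condition: 84 - 4q_C - 2(q_D) = 0.
Best responses: q_D = (110 - 2q_C)/4, q_C = (84 - 2q_D)/4.
Solving the pair: q_D = 68/3, q_C = 29/3.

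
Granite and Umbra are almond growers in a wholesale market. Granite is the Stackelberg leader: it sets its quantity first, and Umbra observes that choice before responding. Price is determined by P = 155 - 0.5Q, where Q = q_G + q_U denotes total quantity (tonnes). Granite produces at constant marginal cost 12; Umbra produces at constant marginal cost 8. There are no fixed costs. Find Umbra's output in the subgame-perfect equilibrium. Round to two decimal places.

The follower Umbra best-responds to any q_G: π_U = (155 - 0.5Q)q_U - 8q_U.
∂π_U/∂q_U = 147 - (1/2)q_G - q_U = 0 gives the reaction function q_U = (147 - (1/2)q_G).
Granite substitutes q_U(q_G) into its own profit: π_G = q_G(155 - (1/2)q_G - (147 - (1/2)q_G)/2) - 12q_G = (163/2 - (1/4)q_G)q_G - 12q_G.
The leader's first-order condition 139/2 - (1/2)q_G = 0 yields q_G = 139.
Then q_U = (147 - (1/2)·139) = 155/2.

77.50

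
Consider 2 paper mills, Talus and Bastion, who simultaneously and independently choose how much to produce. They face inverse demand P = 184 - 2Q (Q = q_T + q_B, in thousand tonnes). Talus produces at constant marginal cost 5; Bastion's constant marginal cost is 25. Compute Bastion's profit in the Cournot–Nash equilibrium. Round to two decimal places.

1073.39

Talus's profit: π_T = (184 - 2Q)q_T - (5q_T). Setting ∂π_T/∂q_T = 0: 179 - 4q_T - 2(q_B) = 0.
Bastion's first-order condition: 159 - 4q_B - 2(q_T) = 0.
So q_T = (179 - 2q_B)/4 and q_B = (159 - 2q_T)/4.
Solving the pair: q_T = 199/6, q_B = 139/6.
Price P = 184 - 2·(169/3) = 214/3.
Bastion's profit: (214/3 - 25)·(139/6) = 1073.3889.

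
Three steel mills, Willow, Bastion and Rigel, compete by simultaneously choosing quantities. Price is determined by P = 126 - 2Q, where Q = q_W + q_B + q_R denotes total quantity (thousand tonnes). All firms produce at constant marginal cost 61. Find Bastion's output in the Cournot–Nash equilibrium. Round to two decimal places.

8.13

Each firm earns π_i = (126 - 2Q)q_i - 61q_i.
Setting ∂π_i/∂q_i = 0 with rivals' quantities fixed: 65 - 4q_i - 2·Σ_{j≠i} q_j = 0.
With identical firms every q_j equals q_i, so Σ_{j≠i} q_j = 2q_i and 65 = 8q_i, giving q_i = 65/8.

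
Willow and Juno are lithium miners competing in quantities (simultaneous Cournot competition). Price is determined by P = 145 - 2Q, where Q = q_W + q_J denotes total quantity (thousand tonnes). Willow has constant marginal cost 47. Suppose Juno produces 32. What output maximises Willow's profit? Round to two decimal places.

With the rival's output fixed at 32, Willow's profit is π_W = (145 - 2·32 - 2q_W)q_W - (47q_W) = (81 - 2q_W)q_W - (47q_W).
∂π_W/∂q_W = 34 - 4q_W = 0, so q_W = 17/2.

8.50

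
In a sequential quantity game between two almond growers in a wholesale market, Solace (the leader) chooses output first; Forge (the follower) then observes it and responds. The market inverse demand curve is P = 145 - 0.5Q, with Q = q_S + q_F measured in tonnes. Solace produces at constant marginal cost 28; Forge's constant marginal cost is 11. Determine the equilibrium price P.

53

Solve by backward induction. Given q_S, the follower Forge maximises π_F = (145 - (1/2)q_S - (1/2)q_F)q_F - 11q_F.
∂π_F/∂q_F = 134 - (1/2)q_S - q_F = 0 gives the reaction function q_F = (134 - (1/2)q_S).
The leader anticipates this reaction. Substituting into P = 145 - 0.5Q gives P = 78 - (1/4)q_S, so π_S = (78 - (1/4)q_S)q_S - 28q_S.
Leader FOC: 50 - (1/2)q_S = 0, so q_S = 100.
Then q_F = (134 - (1/2)·100) = 84.
Total output Q = 184, so price P = 145 - (1/2)·184 = 53.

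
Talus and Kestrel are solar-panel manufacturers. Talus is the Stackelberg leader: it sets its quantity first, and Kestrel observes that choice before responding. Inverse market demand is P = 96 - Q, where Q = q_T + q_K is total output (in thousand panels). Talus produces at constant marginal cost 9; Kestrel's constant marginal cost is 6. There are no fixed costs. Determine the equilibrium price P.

The follower Kestrel best-responds to any q_T: π_K = (96 - Q)q_K - 6q_K.
Setting the follower's marginal profit to zero, 90 - q_T - 2q_K = 0, i.e. q_K = (90 - q_T)/2.
Talus substitutes q_K(q_T) into its own profit: π_T = q_T(96 - q_T - (90 - q_T)/2) - 9q_T = (51 - (1/2)q_T)q_T - 9q_T.
Maximising: ∂π_T/∂q_T = 42 - q_T = 0, giving q_T = 42.
Then q_K = (90 - 42)/2 = 24.
Total output Q = 66, so price P = 96 - 66 = 30.

30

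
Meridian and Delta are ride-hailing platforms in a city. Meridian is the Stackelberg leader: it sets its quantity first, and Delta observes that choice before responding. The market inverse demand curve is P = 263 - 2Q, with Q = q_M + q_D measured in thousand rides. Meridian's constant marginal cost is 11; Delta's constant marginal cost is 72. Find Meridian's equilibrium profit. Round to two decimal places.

6123.06

The follower Delta best-responds to any q_M: π_D = (263 - 2Q)q_D - 72q_D.
∂π_D/∂q_D = 191 - 2q_M - 4q_D = 0 gives the reaction function q_D = (191 - 2q_M)/4.
The leader anticipates this reaction. Substituting into P = 263 - 2Q gives P = 335/2 - q_M, so π_M = (335/2 - q_M)q_M - 11q_M.
Maximising: ∂π_M/∂q_M = 313/2 - 2q_M = 0, giving q_M = 313/4.
Then q_D = (191 - 2·(313/4))/4 = 69/8.
Price P = 263 - 2·(695/8) = 357/4.
Meridian's profit: (357/4 - 11)·(313/4) = 6123.0625.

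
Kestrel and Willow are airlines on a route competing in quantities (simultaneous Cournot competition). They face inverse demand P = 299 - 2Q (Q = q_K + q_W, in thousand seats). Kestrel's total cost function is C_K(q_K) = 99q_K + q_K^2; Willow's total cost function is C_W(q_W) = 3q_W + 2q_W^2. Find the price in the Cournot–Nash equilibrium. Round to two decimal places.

190.64

Kestrel's profit: π_K = (299 - 2Q)q_K - (99q_K + q_K²). Setting ∂π_K/∂q_K = 0: 200 - 6q_K - 2(q_W) = 0.
Willow's first-order condition: 296 - 8q_W - 2(q_K) = 0.
Rearranging gives the reaction functions q_K = (200 - 2q_W)/6 and q_W = (296 - 2q_K)/8.
Substituting one into the other gives q_K = 252/11 and q_W = 344/11.
Total output Q = 596/11, so price P = 299 - 2·(596/11) = 190.6364.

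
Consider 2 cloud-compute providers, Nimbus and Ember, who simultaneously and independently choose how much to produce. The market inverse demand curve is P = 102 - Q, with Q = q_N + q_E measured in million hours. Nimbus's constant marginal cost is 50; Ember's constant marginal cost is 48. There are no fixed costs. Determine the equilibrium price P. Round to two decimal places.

66.67

Nimbus's profit: π_N = (102 - Q)q_N - (50q_N). Setting ∂π_N/∂q_N = 0: 52 - 2q_N - (q_E) = 0.
Ember's first-order condition: 54 - 2q_E - (q_N) = 0.
So q_N = (52 - q_E)/2 and q_E = (54 - q_N)/2.
Solving the pair: q_N = 50/3, q_E = 56/3.
Total output Q = 106/3, so price P = 102 - 106/3 = 200/3.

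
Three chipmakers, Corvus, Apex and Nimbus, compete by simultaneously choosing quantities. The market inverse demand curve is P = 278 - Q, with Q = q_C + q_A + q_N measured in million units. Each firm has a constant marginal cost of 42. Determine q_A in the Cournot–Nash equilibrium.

A representative firm's profit is π_i = q_i(278 - Q) - 42q_i.
First-order condition (treating rivals' output as given): 236 - 2q_i - Σ_{j≠i} q_j = 0.
With identical firms every q_j equals q_i, so Σ_{j≠i} q_j = 2q_i and 236 = 4q_i, giving q_i = 59.

59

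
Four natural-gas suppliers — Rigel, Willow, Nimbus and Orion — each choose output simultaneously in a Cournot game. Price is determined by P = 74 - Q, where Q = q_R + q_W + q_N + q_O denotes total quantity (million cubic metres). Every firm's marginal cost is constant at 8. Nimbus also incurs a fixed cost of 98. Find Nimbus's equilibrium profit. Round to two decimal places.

A representative firm's profit is π_i = q_i(74 - Q) - 8q_i.
First-order condition (treating rivals' output as given): 66 - 2q_i - Σ_{j≠i} q_j = 0.
With identical firms every q_j equals q_i, so Σ_{j≠i} q_j = 3q_i and 66 = 5q_i, giving q_i = 66/5.
Price P = 74 - 264/5 = 106/5.
Nimbus's profit: (106/5 - 8)·(66/5) - 98 = 1906/25.

76.24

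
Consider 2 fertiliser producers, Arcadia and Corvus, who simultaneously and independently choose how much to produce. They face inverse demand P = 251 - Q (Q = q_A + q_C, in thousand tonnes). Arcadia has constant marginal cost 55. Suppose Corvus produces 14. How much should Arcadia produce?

With the rival's output fixed at 14, Arcadia's profit is π_A = (251 - 14 - q_A)q_A - (55q_A) = (237 - q_A)q_A - (55q_A).
∂π_A/∂q_A = 182 - 2q_A = 0, so q_A = 91.

91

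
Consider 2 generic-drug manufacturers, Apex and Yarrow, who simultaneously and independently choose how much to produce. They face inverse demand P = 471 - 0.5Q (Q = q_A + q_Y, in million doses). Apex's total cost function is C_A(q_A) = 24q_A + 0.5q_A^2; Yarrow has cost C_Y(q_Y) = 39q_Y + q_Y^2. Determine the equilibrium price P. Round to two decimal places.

317.48

Apex's profit: π_A = (471 - 0.5Q)q_A - (24q_A + (1/2)q_A²). Setting ∂π_A/∂q_A = 0: 447 - 2q_A - (1/2)(q_Y) = 0.
Yarrow's profit: π_Y = (471 - 0.5Q)q_Y - (39q_Y + q_Y²). Setting ∂π_Y/∂q_Y = 0: 432 - 3q_Y - (1/2)(q_A) = 0.
Rearranging gives the reaction functions q_A = (447 - (1/2)q_Y)/2 and q_Y = (432 - (1/2)q_A)/3.
Solving the pair: q_A = 195.6522, q_Y = 111.3913.
Total output Q = 307.0435, so price P = 471 - (1/2)·307.0435 = 317.4783.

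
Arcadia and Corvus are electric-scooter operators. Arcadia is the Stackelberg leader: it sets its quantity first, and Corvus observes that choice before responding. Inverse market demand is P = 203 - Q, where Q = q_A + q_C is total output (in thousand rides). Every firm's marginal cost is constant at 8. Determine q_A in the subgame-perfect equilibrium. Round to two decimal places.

The follower Corvus best-responds to any q_A: π_C = (203 - Q)q_C - 8q_C.
Setting the follower's marginal profit to zero, 195 - q_A - 2q_C = 0, i.e. q_C = (195 - q_A)/2.
Arcadia substitutes q_C(q_A) into its own profit: π_A = q_A(203 - q_A - (195 - q_A)/2) - 8q_A = (211/2 - (1/2)q_A)q_A - 8q_A.
Leader FOC: 195/2 - q_A = 0, so q_A = 195/2.
Then q_C = (195 - 195/2)/2 = 195/4.

97.50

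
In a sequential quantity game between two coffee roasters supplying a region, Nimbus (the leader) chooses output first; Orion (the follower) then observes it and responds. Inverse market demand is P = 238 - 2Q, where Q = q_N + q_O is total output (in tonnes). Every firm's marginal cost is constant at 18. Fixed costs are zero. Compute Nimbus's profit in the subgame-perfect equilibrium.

3025

Solve by backward induction. Given q_N, the follower Orion maximises π_O = (238 - 2q_N - 2q_O)q_O - 18q_O.
Setting the follower's marginal profit to zero, 220 - 2q_N - 4q_O = 0, i.e. q_O = (220 - 2q_N)/4.
Nimbus substitutes q_O(q_N) into its own profit: π_N = q_N(238 - 2q_N - (220 - 2q_N)/2) - 18q_N = (128 - q_N)q_N - 18q_N.
Leader FOC: 110 - 2q_N = 0, so q_N = 55.
Then q_O = (220 - 2·55)/4 = 55/2.
Price P = 238 - 2·(165/2) = 73.
Nimbus's profit: (73 - 18)·55 = 3025.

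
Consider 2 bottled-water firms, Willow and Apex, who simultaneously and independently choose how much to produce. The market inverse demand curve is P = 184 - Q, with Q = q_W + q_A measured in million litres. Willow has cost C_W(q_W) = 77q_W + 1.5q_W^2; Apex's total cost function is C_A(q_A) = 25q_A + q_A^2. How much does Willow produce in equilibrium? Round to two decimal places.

14.16

Willow's profit: π_W = (184 - Q)q_W - (77q_W + (3/2)q_W²). Setting ∂π_W/∂q_W = 0: 107 - 5q_W - (q_A) = 0.
Apex's profit: π_A = (184 - Q)q_A - (25q_A + q_A²). Setting ∂π_A/∂q_A = 0: 159 - 4q_A - (q_W) = 0.
Rearranging gives the reaction functions q_W = (107 - q_A)/5 and q_A = (159 - q_W)/4.
Solving the pair: q_W = 269/19, q_A = 688/19.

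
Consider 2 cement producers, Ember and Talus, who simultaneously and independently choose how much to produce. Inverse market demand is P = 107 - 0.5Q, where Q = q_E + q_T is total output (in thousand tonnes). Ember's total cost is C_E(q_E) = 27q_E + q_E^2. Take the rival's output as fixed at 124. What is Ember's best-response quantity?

With the rival's output fixed at 124, Ember's profit is π_E = (107 - (1/2)·124 - (1/2)q_E)q_E - (27q_E + q_E²) = (45 - (1/2)q_E)q_E - (27q_E + q_E²).
∂π_E/∂q_E = 18 - 3q_E = 0, so q_E = 6.

6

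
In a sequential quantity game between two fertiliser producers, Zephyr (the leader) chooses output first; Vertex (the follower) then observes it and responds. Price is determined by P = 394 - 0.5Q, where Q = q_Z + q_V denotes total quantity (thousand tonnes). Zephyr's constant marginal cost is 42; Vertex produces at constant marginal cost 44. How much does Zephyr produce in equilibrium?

Solve by backward induction. Given q_Z, the follower Vertex maximises π_V = (394 - (1/2)q_Z - (1/2)q_V)q_V - 44q_V.
Setting the follower's marginal profit to zero, 350 - (1/2)q_Z - q_V = 0, i.e. q_V = (350 - (1/2)q_Z).
The leader anticipates this reaction. Substituting into P = 394 - 0.5Q gives P = 219 - (1/4)q_Z, so π_Z = (219 - (1/4)q_Z)q_Z - 42q_Z.
The leader's first-order condition 177 - (1/2)q_Z = 0 yields q_Z = 354.
Then q_V = (350 - (1/2)·354) = 173.

354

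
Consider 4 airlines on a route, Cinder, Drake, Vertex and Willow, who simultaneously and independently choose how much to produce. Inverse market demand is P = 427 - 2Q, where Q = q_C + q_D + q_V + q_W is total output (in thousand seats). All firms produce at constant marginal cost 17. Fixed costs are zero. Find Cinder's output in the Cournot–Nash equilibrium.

A representative firm's profit is π_i = q_i(427 - 2Q) - 17q_i.
First-order condition (treating rivals' output as given): 410 - 4q_i - 2·Σ_{j≠i} q_j = 0.
With identical firms every q_j equals q_i, so Σ_{j≠i} q_j = 3q_i and 410 = 10q_i, giving q_i = 41.

41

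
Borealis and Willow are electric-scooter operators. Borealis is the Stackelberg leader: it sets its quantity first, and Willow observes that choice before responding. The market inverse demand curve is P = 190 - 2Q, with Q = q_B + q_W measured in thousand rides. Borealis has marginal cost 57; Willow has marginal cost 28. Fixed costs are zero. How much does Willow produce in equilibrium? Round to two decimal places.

Solve by backward induction. Given q_B, the follower Willow maximises π_W = (190 - 2q_B - 2q_W)q_W - 28q_W.
Follower FOC: 162 - 2q_B - 4q_W = 0, so q_W(q_B) = (162 - 2q_B)/4.
Borealis substitutes q_W(q_B) into its own profit: π_B = q_B(190 - 2q_B - (162 - 2q_B)/2) - 57q_B = (109 - q_B)q_B - 57q_B.
The leader's first-order condition 52 - 2q_B = 0 yields q_B = 26.
Then q_W = (162 - 2·26)/4 = 55/2.

27.50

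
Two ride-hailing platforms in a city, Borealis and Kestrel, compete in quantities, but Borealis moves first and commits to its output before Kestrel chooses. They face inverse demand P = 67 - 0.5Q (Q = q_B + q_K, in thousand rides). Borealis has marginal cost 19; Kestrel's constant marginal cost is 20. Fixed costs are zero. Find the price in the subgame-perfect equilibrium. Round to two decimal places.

31.25

The follower Kestrel best-responds to any q_B: π_K = (67 - 0.5Q)q_K - 20q_K.
Follower FOC: 47 - (1/2)q_B - q_K = 0, so q_K(q_B) = (47 - (1/2)q_B).
The leader anticipates this reaction. Substituting into P = 67 - 0.5Q gives P = 87/2 - (1/4)q_B, so π_B = (87/2 - (1/4)q_B)q_B - 19q_B.
The leader's first-order condition 49/2 - (1/2)q_B = 0 yields q_B = 49.
Then q_K = (47 - (1/2)·49) = 45/2.
Total output Q = 143/2, so price P = 67 - (1/2)·(143/2) = 125/4.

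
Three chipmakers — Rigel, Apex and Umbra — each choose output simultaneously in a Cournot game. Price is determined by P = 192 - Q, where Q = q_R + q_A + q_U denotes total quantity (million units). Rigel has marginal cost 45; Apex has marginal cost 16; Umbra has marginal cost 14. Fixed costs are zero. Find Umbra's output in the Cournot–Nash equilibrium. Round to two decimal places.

Rigel's profit: π_R = (192 - Q)q_R - (45q_R). Setting ∂π_R/∂q_R = 0: 147 - 2q_R - (q_A + q_U) = 0.
Apex's first-order condition: 176 - 2q_A - (q_R + q_U) = 0.
Umbra's first-order condition: 178 - 2q_U - (q_R + q_A) = 0.
Summing all 3 equations gives 501 − 4Q = 0, hence Q = 501/4.
Back-substituting: q_R = (147 − 501/4) = 87/4, q_A = (176 − 501/4) = 203/4, q_U = (178 − 501/4) = 211/4.

52.75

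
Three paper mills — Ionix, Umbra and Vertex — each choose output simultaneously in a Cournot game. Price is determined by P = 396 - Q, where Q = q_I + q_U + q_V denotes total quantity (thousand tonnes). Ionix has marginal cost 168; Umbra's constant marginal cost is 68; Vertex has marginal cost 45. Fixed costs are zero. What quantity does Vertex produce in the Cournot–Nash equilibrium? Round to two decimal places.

124.25

Ionix's profit: π_I = (396 - Q)q_I - (168q_I). Setting ∂π_I/∂q_I = 0: 228 - 2q_I - (q_U + q_V) = 0.
Umbra's profit: π_U = (396 - Q)q_U - (68q_U). Setting ∂π_U/∂q_U = 0: 328 - 2q_U - (q_I + q_V) = 0.
Vertex's profit: π_V = (396 - Q)q_V - (45q_V). Setting ∂π_V/∂q_V = 0: 351 - 2q_V - (q_I + q_U) = 0.
Adding the 3 first-order conditions: 907 − 4Q = 0, so Q = 907/4.
Back-substituting: q_I = (228 − 907/4) = 5/4, q_U = (328 − 907/4) = 405/4, q_V = (351 − 907/4) = 497/4.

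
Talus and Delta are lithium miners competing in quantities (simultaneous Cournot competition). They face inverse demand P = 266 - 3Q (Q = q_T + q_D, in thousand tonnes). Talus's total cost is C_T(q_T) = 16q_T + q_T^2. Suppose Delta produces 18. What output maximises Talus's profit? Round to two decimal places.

With the rival's output fixed at 18, Talus's profit is π_T = (266 - 3·18 - 3q_T)q_T - (16q_T + q_T²) = (212 - 3q_T)q_T - (16q_T + q_T²).
∂π_T/∂q_T = 196 - 8q_T = 0, so q_T = 49/2.

24.50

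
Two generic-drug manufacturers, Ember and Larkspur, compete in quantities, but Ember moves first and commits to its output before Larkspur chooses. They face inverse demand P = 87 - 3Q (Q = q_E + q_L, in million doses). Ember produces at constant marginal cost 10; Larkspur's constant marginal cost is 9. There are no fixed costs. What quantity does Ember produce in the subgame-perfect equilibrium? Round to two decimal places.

The follower Larkspur best-responds to any q_E: π_L = (87 - 3Q)q_L - 9q_L.
∂π_L/∂q_L = 78 - 3q_E - 6q_L = 0 gives the reaction function q_L = (78 - 3q_E)/6.
The leader anticipates this reaction. Substituting into P = 87 - 3Q gives P = 48 - (3/2)q_E, so π_E = (48 - (3/2)q_E)q_E - 10q_E.
The leader's first-order condition 38 - 3q_E = 0 yields q_E = 38/3.
Then q_L = (78 - 3·(38/3))/6 = 20/3.

12.67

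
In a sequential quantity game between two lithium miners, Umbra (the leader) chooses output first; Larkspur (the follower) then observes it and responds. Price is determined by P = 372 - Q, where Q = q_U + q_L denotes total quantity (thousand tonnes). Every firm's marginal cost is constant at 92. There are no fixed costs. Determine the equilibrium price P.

Solve by backward induction. Given q_U, the follower Larkspur maximises π_L = (372 - q_U - q_L)q_L - 92q_L.
∂π_L/∂q_L = 280 - q_U - 2q_L = 0 gives the reaction function q_L = (280 - q_U)/2.
Umbra substitutes q_L(q_U) into its own profit: π_U = q_U(372 - q_U - (280 - q_U)/2) - 92q_U = (232 - (1/2)q_U)q_U - 92q_U.
Maximising: ∂π_U/∂q_U = 140 - q_U = 0, giving q_U = 140.
Then q_L = (280 - 140)/2 = 70.
Total output Q = 210, so price P = 372 - 210 = 162.

162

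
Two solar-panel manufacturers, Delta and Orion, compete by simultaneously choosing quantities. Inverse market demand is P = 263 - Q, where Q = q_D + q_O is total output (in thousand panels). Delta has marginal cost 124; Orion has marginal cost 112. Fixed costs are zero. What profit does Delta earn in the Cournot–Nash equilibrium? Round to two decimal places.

1792.11

Delta's profit: π_D = (263 - Q)q_D - (124q_D). Setting ∂π_D/∂q_D = 0: 139 - 2q_D - (q_O) = 0.
Orion's first-order condition: 151 - 2q_O - (q_D) = 0.
Best responses: q_D = (139 - q_O)/2, q_O = (151 - q_D)/2.
Substituting one into the other gives q_D = 127/3 and q_O = 163/3.
Price P = 263 - 290/3 = 499/3.
Delta's profit: (499/3 - 124)·(127/3) = 1792.1111.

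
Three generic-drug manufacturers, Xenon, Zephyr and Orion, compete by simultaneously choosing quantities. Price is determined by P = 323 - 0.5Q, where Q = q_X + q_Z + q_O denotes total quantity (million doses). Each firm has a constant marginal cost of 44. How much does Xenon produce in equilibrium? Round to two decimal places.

139.50

A representative firm's profit is π_i = q_i(323 - 0.5Q) - 44q_i.
Setting ∂π_i/∂q_i = 0 with rivals' quantities fixed: 279 - q_i - (1/2)·Σ_{j≠i} q_j = 0.
With identical firms every q_j equals q_i, so Σ_{j≠i} q_j = 2q_i and 279 = 2q_i, giving q_i = 279/2.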